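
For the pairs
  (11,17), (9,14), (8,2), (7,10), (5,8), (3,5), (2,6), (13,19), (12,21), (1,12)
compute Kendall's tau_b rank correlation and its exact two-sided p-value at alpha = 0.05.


Step 1: Enumerate the 45 unordered pairs (i,j) with i<j and classify each by sign(x_j-x_i) * sign(y_j-y_i).
  (1,2):dx=-2,dy=-3->C; (1,3):dx=-3,dy=-15->C; (1,4):dx=-4,dy=-7->C; (1,5):dx=-6,dy=-9->C
  (1,6):dx=-8,dy=-12->C; (1,7):dx=-9,dy=-11->C; (1,8):dx=+2,dy=+2->C; (1,9):dx=+1,dy=+4->C
  (1,10):dx=-10,dy=-5->C; (2,3):dx=-1,dy=-12->C; (2,4):dx=-2,dy=-4->C; (2,5):dx=-4,dy=-6->C
  (2,6):dx=-6,dy=-9->C; (2,7):dx=-7,dy=-8->C; (2,8):dx=+4,dy=+5->C; (2,9):dx=+3,dy=+7->C
  (2,10):dx=-8,dy=-2->C; (3,4):dx=-1,dy=+8->D; (3,5):dx=-3,dy=+6->D; (3,6):dx=-5,dy=+3->D
  (3,7):dx=-6,dy=+4->D; (3,8):dx=+5,dy=+17->C; (3,9):dx=+4,dy=+19->C; (3,10):dx=-7,dy=+10->D
  (4,5):dx=-2,dy=-2->C; (4,6):dx=-4,dy=-5->C; (4,7):dx=-5,dy=-4->C; (4,8):dx=+6,dy=+9->C
  (4,9):dx=+5,dy=+11->C; (4,10):dx=-6,dy=+2->D; (5,6):dx=-2,dy=-3->C; (5,7):dx=-3,dy=-2->C
  (5,8):dx=+8,dy=+11->C; (5,9):dx=+7,dy=+13->C; (5,10):dx=-4,dy=+4->D; (6,7):dx=-1,dy=+1->D
  (6,8):dx=+10,dy=+14->C; (6,9):dx=+9,dy=+16->C; (6,10):dx=-2,dy=+7->D; (7,8):dx=+11,dy=+13->C
  (7,9):dx=+10,dy=+15->C; (7,10):dx=-1,dy=+6->D; (8,9):dx=-1,dy=+2->D; (8,10):dx=-12,dy=-7->C
  (9,10):dx=-11,dy=-9->C
Step 2: C = 34, D = 11, total pairs = 45.
Step 3: tau = (C - D)/(n(n-1)/2) = (34 - 11)/45 = 0.511111.
Step 4: Exact two-sided p-value (enumerate n! = 3628800 permutations of y under H0): p = 0.046623.
Step 5: alpha = 0.05. reject H0.

tau_b = 0.5111 (C=34, D=11), p = 0.046623, reject H0.


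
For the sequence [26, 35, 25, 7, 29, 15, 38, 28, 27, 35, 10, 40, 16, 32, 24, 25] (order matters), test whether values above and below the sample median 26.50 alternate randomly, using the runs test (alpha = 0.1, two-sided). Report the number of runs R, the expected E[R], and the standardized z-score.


Step 1: Compute median = 26.50; label A = above, B = below.
Labels in order: BABBABAAAABABABB  (n_A = 8, n_B = 8)
Step 2: Count runs R = 11.
Step 3: Under H0 (random ordering), E[R] = 2*n_A*n_B/(n_A+n_B) + 1 = 2*8*8/16 + 1 = 9.0000.
        Var[R] = 2*n_A*n_B*(2*n_A*n_B - n_A - n_B) / ((n_A+n_B)^2 * (n_A+n_B-1)) = 14336/3840 = 3.7333.
        SD[R] = 1.9322.
Step 4: Continuity-corrected z = (R - 0.5 - E[R]) / SD[R] = (11 - 0.5 - 9.0000) / 1.9322 = 0.7763.
Step 5: Two-sided p-value via normal approximation = 2*(1 - Phi(|z|)) = 0.437558.
Step 6: alpha = 0.1. fail to reject H0.

R = 11, z = 0.7763, p = 0.437558, fail to reject H0.


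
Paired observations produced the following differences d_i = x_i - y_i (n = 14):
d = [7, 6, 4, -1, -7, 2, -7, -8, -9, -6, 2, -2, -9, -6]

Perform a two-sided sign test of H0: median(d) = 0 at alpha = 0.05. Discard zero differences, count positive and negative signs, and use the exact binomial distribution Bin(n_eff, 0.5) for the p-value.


Step 1: Discard zero differences. Original n = 14; n_eff = number of nonzero differences = 14.
Nonzero differences (with sign): +7, +6, +4, -1, -7, +2, -7, -8, -9, -6, +2, -2, -9, -6
Step 2: Count signs: positive = 5, negative = 9.
Step 3: Under H0: P(positive) = 0.5, so the number of positives S ~ Bin(14, 0.5).
Step 4: Two-sided exact p-value = sum of Bin(14,0.5) probabilities at or below the observed probability = 0.423950.
Step 5: alpha = 0.05. fail to reject H0.

n_eff = 14, pos = 5, neg = 9, p = 0.423950, fail to reject H0.


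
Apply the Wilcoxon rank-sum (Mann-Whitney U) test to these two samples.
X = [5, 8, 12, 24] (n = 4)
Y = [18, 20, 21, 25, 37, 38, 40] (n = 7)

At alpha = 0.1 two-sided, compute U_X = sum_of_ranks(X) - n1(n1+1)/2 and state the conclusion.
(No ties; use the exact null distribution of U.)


Step 1: Combine and sort all 11 observations; assign midranks.
sorted (value, group): (5,X), (8,X), (12,X), (18,Y), (20,Y), (21,Y), (24,X), (25,Y), (37,Y), (38,Y), (40,Y)
ranks: 5->1, 8->2, 12->3, 18->4, 20->5, 21->6, 24->7, 25->8, 37->9, 38->10, 40->11
Step 2: Rank sum for X: R1 = 1 + 2 + 3 + 7 = 13.
Step 3: U_X = R1 - n1(n1+1)/2 = 13 - 4*5/2 = 13 - 10 = 3.
       U_Y = n1*n2 - U_X = 28 - 3 = 25.
Step 4: No ties, so the exact null distribution of U (based on enumerating the C(11,4) = 330 equally likely rank assignments) gives the two-sided p-value.
Step 5: p-value = 0.042424; compare to alpha = 0.1. reject H0.

U_X = 3, p = 0.042424, reject H0 at alpha = 0.1.


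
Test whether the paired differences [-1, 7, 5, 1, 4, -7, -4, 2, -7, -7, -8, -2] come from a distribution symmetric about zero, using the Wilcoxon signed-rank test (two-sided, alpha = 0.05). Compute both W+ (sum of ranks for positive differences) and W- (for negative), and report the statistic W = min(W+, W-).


Step 1: Drop any zero differences (none here) and take |d_i|.
|d| = [1, 7, 5, 1, 4, 7, 4, 2, 7, 7, 8, 2]
Step 2: Midrank |d_i| (ties get averaged ranks).
ranks: |1|->1.5, |7|->9.5, |5|->7, |1|->1.5, |4|->5.5, |7|->9.5, |4|->5.5, |2|->3.5, |7|->9.5, |7|->9.5, |8|->12, |2|->3.5
Step 3: Attach original signs; sum ranks with positive sign and with negative sign.
W+ = 9.5 + 7 + 1.5 + 5.5 + 3.5 = 27
W- = 1.5 + 9.5 + 5.5 + 9.5 + 9.5 + 12 + 3.5 = 51
(Check: W+ + W- = 78 should equal n(n+1)/2 = 78.)
Step 4: Test statistic W = min(W+, W-) = 27.
Step 5: Ties in |d|, so use the tie-corrected normal approximation.
        E[W] = n(n+1)/4 = 12*13/4 = 39.
        Tie groups: |d|=1 (t=2), |d|=2 (t=2), |d|=4 (t=2), |d|=7 (t=4); sum(t^3 - t) = 78.
        Var[W] = n(n+1)(2n+1)/24 - sum(t^3-t)/48 = 3900/24 - 78/48 = 160.875.
        z = (W - E[W]) / sqrt(Var[W]) = (27 - 39) / 12.6837 = -0.9461.
        Two-sided p = 2*Phi(z) = 0.344098.
Step 6: alpha = 0.05. fail to reject H0.

W+ = 27, W- = 51, W = min = 27, p = 0.344098, fail to reject H0.


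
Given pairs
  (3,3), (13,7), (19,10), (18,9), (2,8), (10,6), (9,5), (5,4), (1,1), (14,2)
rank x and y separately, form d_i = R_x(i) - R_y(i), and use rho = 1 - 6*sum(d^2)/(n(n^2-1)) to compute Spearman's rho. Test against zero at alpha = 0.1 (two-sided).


Step 1: Rank x and y separately (midranks; no ties here).
rank(x): 3->3, 13->7, 19->10, 18->9, 2->2, 10->6, 9->5, 5->4, 1->1, 14->8
rank(y): 3->3, 7->7, 10->10, 9->9, 8->8, 6->6, 5->5, 4->4, 1->1, 2->2
Step 2: d_i = R_x(i) - R_y(i); compute d_i^2.
  (3-3)^2=0, (7-7)^2=0, (10-10)^2=0, (9-9)^2=0, (2-8)^2=36, (6-6)^2=0, (5-5)^2=0, (4-4)^2=0, (1-1)^2=0, (8-2)^2=36
sum(d^2) = 72.
Step 3: rho = 1 - 6*72 / (10*(10^2 - 1)) = 1 - 432/990 = 0.563636.
Step 4: Under H0, t = rho * sqrt((n-2)/(1-rho^2)) = 1.9300 ~ t(8).
Step 5: Two-sided p-value from the t-distribution with 8 df = 0.089724.
Step 6: alpha = 0.1. reject H0.

rho = 0.5636, p = 0.089724, reject H0 at alpha = 0.1.


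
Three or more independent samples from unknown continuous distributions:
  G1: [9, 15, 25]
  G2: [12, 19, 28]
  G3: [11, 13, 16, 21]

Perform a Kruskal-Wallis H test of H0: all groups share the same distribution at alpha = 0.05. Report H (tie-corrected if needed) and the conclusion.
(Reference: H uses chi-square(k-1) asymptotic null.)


Step 1: Combine all N = 10 observations and assign midranks.
sorted (value, group, rank): (9,G1,1), (11,G3,2), (12,G2,3), (13,G3,4), (15,G1,5), (16,G3,6), (19,G2,7), (21,G3,8), (25,G1,9), (28,G2,10)
Step 2: Sum ranks within each group.
R_1 = 15 (n_1 = 3)
R_2 = 20 (n_2 = 3)
R_3 = 20 (n_3 = 4)
Step 3: H = 12/(N(N+1)) * sum(R_i^2/n_i) - 3(N+1)
     = 12/(10*11) * (15^2/3 + 20^2/3 + 20^2/4) - 3*11
     = 0.109091 * 308.333 - 33
     = 0.636364.
Step 4: No ties, so H is used without correction.
Step 5: Under H0, H ~ chi^2(2); p-value = 0.727471.
Step 6: alpha = 0.05. fail to reject H0.

H = 0.6364, df = 2, p = 0.727471, fail to reject H0.


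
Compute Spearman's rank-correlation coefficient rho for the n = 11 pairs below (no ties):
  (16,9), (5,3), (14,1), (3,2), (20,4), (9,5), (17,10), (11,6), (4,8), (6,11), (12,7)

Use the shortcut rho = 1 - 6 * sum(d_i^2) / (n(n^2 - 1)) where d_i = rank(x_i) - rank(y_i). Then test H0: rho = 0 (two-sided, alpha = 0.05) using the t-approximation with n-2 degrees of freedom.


Step 1: Rank x and y separately (midranks; no ties here).
rank(x): 16->9, 5->3, 14->8, 3->1, 20->11, 9->5, 17->10, 11->6, 4->2, 6->4, 12->7
rank(y): 9->9, 3->3, 1->1, 2->2, 4->4, 5->5, 10->10, 6->6, 8->8, 11->11, 7->7
Step 2: d_i = R_x(i) - R_y(i); compute d_i^2.
  (9-9)^2=0, (3-3)^2=0, (8-1)^2=49, (1-2)^2=1, (11-4)^2=49, (5-5)^2=0, (10-10)^2=0, (6-6)^2=0, (2-8)^2=36, (4-11)^2=49, (7-7)^2=0
sum(d^2) = 184.
Step 3: rho = 1 - 6*184 / (11*(11^2 - 1)) = 1 - 1104/1320 = 0.163636.
Step 4: Under H0, t = rho * sqrt((n-2)/(1-rho^2)) = 0.4976 ~ t(9).
Step 5: Two-sided p-value from the t-distribution with 9 df = 0.630685.
Step 6: alpha = 0.05. fail to reject H0.

rho = 0.1636, p = 0.630685, fail to reject H0 at alpha = 0.05.


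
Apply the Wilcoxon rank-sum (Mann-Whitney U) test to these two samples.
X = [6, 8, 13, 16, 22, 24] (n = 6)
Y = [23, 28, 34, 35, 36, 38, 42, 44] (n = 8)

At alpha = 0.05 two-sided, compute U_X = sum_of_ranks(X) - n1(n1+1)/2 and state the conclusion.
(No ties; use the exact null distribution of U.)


Step 1: Combine and sort all 14 observations; assign midranks.
sorted (value, group): (6,X), (8,X), (13,X), (16,X), (22,X), (23,Y), (24,X), (28,Y), (34,Y), (35,Y), (36,Y), (38,Y), (42,Y), (44,Y)
ranks: 6->1, 8->2, 13->3, 16->4, 22->5, 23->6, 24->7, 28->8, 34->9, 35->10, 36->11, 38->12, 42->13, 44->14
Step 2: Rank sum for X: R1 = 1 + 2 + 3 + 4 + 5 + 7 = 22.
Step 3: U_X = R1 - n1(n1+1)/2 = 22 - 6*7/2 = 22 - 21 = 1.
       U_Y = n1*n2 - U_X = 48 - 1 = 47.
Step 4: No ties, so the exact null distribution of U (based on enumerating the C(14,6) = 3003 equally likely rank assignments) gives the two-sided p-value.
Step 5: p-value = 0.001332; compare to alpha = 0.05. reject H0.

U_X = 1, p = 0.001332, reject H0 at alpha = 0.05.


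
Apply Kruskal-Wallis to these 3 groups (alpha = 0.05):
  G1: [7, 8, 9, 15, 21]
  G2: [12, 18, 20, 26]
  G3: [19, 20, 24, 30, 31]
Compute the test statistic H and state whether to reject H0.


Step 1: Combine all N = 14 observations and assign midranks.
sorted (value, group, rank): (7,G1,1), (8,G1,2), (9,G1,3), (12,G2,4), (15,G1,5), (18,G2,6), (19,G3,7), (20,G2,8.5), (20,G3,8.5), (21,G1,10), (24,G3,11), (26,G2,12), (30,G3,13), (31,G3,14)
Step 2: Sum ranks within each group.
R_1 = 21 (n_1 = 5)
R_2 = 30.5 (n_2 = 4)
R_3 = 53.5 (n_3 = 5)
Step 3: H = 12/(N(N+1)) * sum(R_i^2/n_i) - 3(N+1)
     = 12/(14*15) * (21^2/5 + 30.5^2/4 + 53.5^2/5) - 3*15
     = 0.057143 * 893.213 - 45
     = 6.040714.
Step 4: Ties present; correction factor C = 1 - 6/(14^3 - 14) = 0.997802. Corrected H = 6.040714 / 0.997802 = 6.054020.
Step 5: Under H0, H ~ chi^2(2); p-value = 0.048460.
Step 6: alpha = 0.05. reject H0.

H = 6.0540, df = 2, p = 0.048460, reject H0.


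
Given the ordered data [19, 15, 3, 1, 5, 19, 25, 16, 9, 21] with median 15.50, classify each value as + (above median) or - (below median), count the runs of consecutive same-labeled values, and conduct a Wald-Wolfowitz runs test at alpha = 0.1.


Step 1: Compute median = 15.50; label A = above, B = below.
Labels in order: ABBBBAAABA  (n_A = 5, n_B = 5)
Step 2: Count runs R = 5.
Step 3: Under H0 (random ordering), E[R] = 2*n_A*n_B/(n_A+n_B) + 1 = 2*5*5/10 + 1 = 6.0000.
        Var[R] = 2*n_A*n_B*(2*n_A*n_B - n_A - n_B) / ((n_A+n_B)^2 * (n_A+n_B-1)) = 2000/900 = 2.2222.
        SD[R] = 1.4907.
Step 4: Continuity-corrected z = (R + 0.5 - E[R]) / SD[R] = (5 + 0.5 - 6.0000) / 1.4907 = -0.3354.
Step 5: Two-sided p-value via normal approximation = 2*(1 - Phi(|z|)) = 0.737316.
Step 6: alpha = 0.1. fail to reject H0.

R = 5, z = -0.3354, p = 0.737316, fail to reject H0.


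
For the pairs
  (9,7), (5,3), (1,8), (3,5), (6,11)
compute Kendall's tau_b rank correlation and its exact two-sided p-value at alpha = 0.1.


Step 1: Enumerate the 10 unordered pairs (i,j) with i<j and classify each by sign(x_j-x_i) * sign(y_j-y_i).
  (1,2):dx=-4,dy=-4->C; (1,3):dx=-8,dy=+1->D; (1,4):dx=-6,dy=-2->C; (1,5):dx=-3,dy=+4->D
  (2,3):dx=-4,dy=+5->D; (2,4):dx=-2,dy=+2->D; (2,5):dx=+1,dy=+8->C; (3,4):dx=+2,dy=-3->D
  (3,5):dx=+5,dy=+3->C; (4,5):dx=+3,dy=+6->C
Step 2: C = 5, D = 5, total pairs = 10.
Step 3: tau = (C - D)/(n(n-1)/2) = (5 - 5)/10 = 0.000000.
Step 4: Exact two-sided p-value (enumerate n! = 120 permutations of y under H0): p = 1.000000.
Step 5: alpha = 0.1. fail to reject H0.

tau_b = 0.0000 (C=5, D=5), p = 1.000000, fail to reject H0.


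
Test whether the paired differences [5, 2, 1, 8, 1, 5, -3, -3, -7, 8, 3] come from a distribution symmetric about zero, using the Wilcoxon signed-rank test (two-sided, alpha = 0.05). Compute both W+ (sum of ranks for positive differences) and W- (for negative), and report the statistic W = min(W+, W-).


Step 1: Drop any zero differences (none here) and take |d_i|.
|d| = [5, 2, 1, 8, 1, 5, 3, 3, 7, 8, 3]
Step 2: Midrank |d_i| (ties get averaged ranks).
ranks: |5|->7.5, |2|->3, |1|->1.5, |8|->10.5, |1|->1.5, |5|->7.5, |3|->5, |3|->5, |7|->9, |8|->10.5, |3|->5
Step 3: Attach original signs; sum ranks with positive sign and with negative sign.
W+ = 7.5 + 3 + 1.5 + 10.5 + 1.5 + 7.5 + 10.5 + 5 = 47
W- = 5 + 5 + 9 = 19
(Check: W+ + W- = 66 should equal n(n+1)/2 = 66.)
Step 4: Test statistic W = min(W+, W-) = 19.
Step 5: Ties in |d|, so use the tie-corrected normal approximation.
        E[W] = n(n+1)/4 = 11*12/4 = 33.
        Tie groups: |d|=1 (t=2), |d|=3 (t=3), |d|=5 (t=2), |d|=8 (t=2); sum(t^3 - t) = 42.
        Var[W] = n(n+1)(2n+1)/24 - sum(t^3-t)/48 = 3036/24 - 42/48 = 125.625.
        z = (W - E[W]) / sqrt(Var[W]) = (19 - 33) / 11.2083 = -1.2491.
        Two-sided p = 2*Phi(z) = 0.211636.
Step 6: alpha = 0.05. fail to reject H0.

W+ = 47, W- = 19, W = min = 19, p = 0.211636, fail to reject H0.


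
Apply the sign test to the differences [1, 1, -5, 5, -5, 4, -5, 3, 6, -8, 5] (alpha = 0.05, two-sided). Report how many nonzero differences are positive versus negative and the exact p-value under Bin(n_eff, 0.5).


Step 1: Discard zero differences. Original n = 11; n_eff = number of nonzero differences = 11.
Nonzero differences (with sign): +1, +1, -5, +5, -5, +4, -5, +3, +6, -8, +5
Step 2: Count signs: positive = 7, negative = 4.
Step 3: Under H0: P(positive) = 0.5, so the number of positives S ~ Bin(11, 0.5).
Step 4: Two-sided exact p-value = sum of Bin(11,0.5) probabilities at or below the observed probability = 0.548828.
Step 5: alpha = 0.05. fail to reject H0.

n_eff = 11, pos = 7, neg = 4, p = 0.548828, fail to reject H0.


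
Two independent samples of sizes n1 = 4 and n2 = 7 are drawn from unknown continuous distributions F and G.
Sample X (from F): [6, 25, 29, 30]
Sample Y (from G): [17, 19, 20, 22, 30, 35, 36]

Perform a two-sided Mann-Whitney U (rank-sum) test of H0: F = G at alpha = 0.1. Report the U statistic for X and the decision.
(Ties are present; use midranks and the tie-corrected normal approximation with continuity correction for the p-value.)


Step 1: Combine and sort all 11 observations; assign midranks.
sorted (value, group): (6,X), (17,Y), (19,Y), (20,Y), (22,Y), (25,X), (29,X), (30,X), (30,Y), (35,Y), (36,Y)
ranks: 6->1, 17->2, 19->3, 20->4, 22->5, 25->6, 29->7, 30->8.5, 30->8.5, 35->10, 36->11
Step 2: Rank sum for X: R1 = 1 + 6 + 7 + 8.5 = 22.5.
Step 3: U_X = R1 - n1(n1+1)/2 = 22.5 - 4*5/2 = 22.5 - 10 = 12.5.
       U_Y = n1*n2 - U_X = 28 - 12.5 = 15.5.
Step 4: Ties are present, so use the tie-corrected normal approximation (with continuity correction) for the p-value.
Step 5: p-value = 0.849769; compare to alpha = 0.1. fail to reject H0.

U_X = 12.5, p = 0.849769, fail to reject H0 at alpha = 0.1.


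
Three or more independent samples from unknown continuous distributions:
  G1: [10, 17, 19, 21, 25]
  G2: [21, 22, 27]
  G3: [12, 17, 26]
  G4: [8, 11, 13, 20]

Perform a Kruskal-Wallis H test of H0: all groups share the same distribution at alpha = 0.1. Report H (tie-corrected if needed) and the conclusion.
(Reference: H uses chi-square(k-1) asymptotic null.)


Step 1: Combine all N = 15 observations and assign midranks.
sorted (value, group, rank): (8,G4,1), (10,G1,2), (11,G4,3), (12,G3,4), (13,G4,5), (17,G1,6.5), (17,G3,6.5), (19,G1,8), (20,G4,9), (21,G1,10.5), (21,G2,10.5), (22,G2,12), (25,G1,13), (26,G3,14), (27,G2,15)
Step 2: Sum ranks within each group.
R_1 = 40 (n_1 = 5)
R_2 = 37.5 (n_2 = 3)
R_3 = 24.5 (n_3 = 3)
R_4 = 18 (n_4 = 4)
Step 3: H = 12/(N(N+1)) * sum(R_i^2/n_i) - 3(N+1)
     = 12/(15*16) * (40^2/5 + 37.5^2/3 + 24.5^2/3 + 18^2/4) - 3*16
     = 0.050000 * 1069.83 - 48
     = 5.491667.
Step 4: Ties present; correction factor C = 1 - 12/(15^3 - 15) = 0.996429. Corrected H = 5.491667 / 0.996429 = 5.511350.
Step 5: Under H0, H ~ chi^2(3); p-value = 0.137961.
Step 6: alpha = 0.1. fail to reject H0.

H = 5.5114, df = 3, p = 0.137961, fail to reject H0.


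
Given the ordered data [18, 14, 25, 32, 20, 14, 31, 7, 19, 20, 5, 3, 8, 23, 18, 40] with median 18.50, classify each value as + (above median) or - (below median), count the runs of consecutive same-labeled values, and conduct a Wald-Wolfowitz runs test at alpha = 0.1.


Step 1: Compute median = 18.50; label A = above, B = below.
Labels in order: BBAAABABAABBBABA  (n_A = 8, n_B = 8)
Step 2: Count runs R = 10.
Step 3: Under H0 (random ordering), E[R] = 2*n_A*n_B/(n_A+n_B) + 1 = 2*8*8/16 + 1 = 9.0000.
        Var[R] = 2*n_A*n_B*(2*n_A*n_B - n_A - n_B) / ((n_A+n_B)^2 * (n_A+n_B-1)) = 14336/3840 = 3.7333.
        SD[R] = 1.9322.
Step 4: Continuity-corrected z = (R - 0.5 - E[R]) / SD[R] = (10 - 0.5 - 9.0000) / 1.9322 = 0.2588.
Step 5: Two-sided p-value via normal approximation = 2*(1 - Phi(|z|)) = 0.795809.
Step 6: alpha = 0.1. fail to reject H0.

R = 10, z = 0.2588, p = 0.795809, fail to reject H0.


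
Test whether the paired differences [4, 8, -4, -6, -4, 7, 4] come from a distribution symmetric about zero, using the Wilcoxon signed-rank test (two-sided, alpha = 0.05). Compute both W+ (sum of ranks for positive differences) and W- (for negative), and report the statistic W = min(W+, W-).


Step 1: Drop any zero differences (none here) and take |d_i|.
|d| = [4, 8, 4, 6, 4, 7, 4]
Step 2: Midrank |d_i| (ties get averaged ranks).
ranks: |4|->2.5, |8|->7, |4|->2.5, |6|->5, |4|->2.5, |7|->6, |4|->2.5
Step 3: Attach original signs; sum ranks with positive sign and with negative sign.
W+ = 2.5 + 7 + 6 + 2.5 = 18
W- = 2.5 + 5 + 2.5 = 10
(Check: W+ + W- = 28 should equal n(n+1)/2 = 28.)
Step 4: Test statistic W = min(W+, W-) = 10.
Step 5: Ties in |d|, so use the tie-corrected normal approximation.
        E[W] = n(n+1)/4 = 7*8/4 = 14.
        Tie groups: |d|=4 (t=4); sum(t^3 - t) = 60.
        Var[W] = n(n+1)(2n+1)/24 - sum(t^3-t)/48 = 840/24 - 60/48 = 33.75.
        z = (W - E[W]) / sqrt(Var[W]) = (10 - 14) / 5.8095 = -0.6885.
        Two-sided p = 2*Phi(z) = 0.491119.
Step 6: alpha = 0.05. fail to reject H0.

W+ = 18, W- = 10, W = min = 10, p = 0.491119, fail to reject H0.


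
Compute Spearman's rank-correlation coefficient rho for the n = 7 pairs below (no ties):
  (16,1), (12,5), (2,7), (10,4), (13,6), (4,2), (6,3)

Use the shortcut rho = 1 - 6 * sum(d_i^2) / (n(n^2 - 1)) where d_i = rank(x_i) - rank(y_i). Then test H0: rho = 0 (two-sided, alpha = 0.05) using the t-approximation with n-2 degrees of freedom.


Step 1: Rank x and y separately (midranks; no ties here).
rank(x): 16->7, 12->5, 2->1, 10->4, 13->6, 4->2, 6->3
rank(y): 1->1, 5->5, 7->7, 4->4, 6->6, 2->2, 3->3
Step 2: d_i = R_x(i) - R_y(i); compute d_i^2.
  (7-1)^2=36, (5-5)^2=0, (1-7)^2=36, (4-4)^2=0, (6-6)^2=0, (2-2)^2=0, (3-3)^2=0
sum(d^2) = 72.
Step 3: rho = 1 - 6*72 / (7*(7^2 - 1)) = 1 - 432/336 = -0.285714.
Step 4: Under H0, t = rho * sqrt((n-2)/(1-rho^2)) = -0.6667 ~ t(5).
Step 5: Two-sided p-value from the t-distribution with 5 df = 0.534509.
Step 6: alpha = 0.05. fail to reject H0.

rho = -0.2857, p = 0.534509, fail to reject H0 at alpha = 0.05.


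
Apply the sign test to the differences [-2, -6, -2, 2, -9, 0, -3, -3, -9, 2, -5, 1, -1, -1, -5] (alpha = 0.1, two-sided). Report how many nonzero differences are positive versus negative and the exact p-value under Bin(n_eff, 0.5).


Step 1: Discard zero differences. Original n = 15; n_eff = number of nonzero differences = 14.
Nonzero differences (with sign): -2, -6, -2, +2, -9, -3, -3, -9, +2, -5, +1, -1, -1, -5
Step 2: Count signs: positive = 3, negative = 11.
Step 3: Under H0: P(positive) = 0.5, so the number of positives S ~ Bin(14, 0.5).
Step 4: Two-sided exact p-value = sum of Bin(14,0.5) probabilities at or below the observed probability = 0.057373.
Step 5: alpha = 0.1. reject H0.

n_eff = 14, pos = 3, neg = 11, p = 0.057373, reject H0.


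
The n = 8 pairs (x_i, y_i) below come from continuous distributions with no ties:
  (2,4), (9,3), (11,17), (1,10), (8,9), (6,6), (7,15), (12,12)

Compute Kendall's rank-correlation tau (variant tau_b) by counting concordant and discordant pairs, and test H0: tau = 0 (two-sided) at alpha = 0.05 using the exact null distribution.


Step 1: Enumerate the 28 unordered pairs (i,j) with i<j and classify each by sign(x_j-x_i) * sign(y_j-y_i).
  (1,2):dx=+7,dy=-1->D; (1,3):dx=+9,dy=+13->C; (1,4):dx=-1,dy=+6->D; (1,5):dx=+6,dy=+5->C
  (1,6):dx=+4,dy=+2->C; (1,7):dx=+5,dy=+11->C; (1,8):dx=+10,dy=+8->C; (2,3):dx=+2,dy=+14->C
  (2,4):dx=-8,dy=+7->D; (2,5):dx=-1,dy=+6->D; (2,6):dx=-3,dy=+3->D; (2,7):dx=-2,dy=+12->D
  (2,8):dx=+3,dy=+9->C; (3,4):dx=-10,dy=-7->C; (3,5):dx=-3,dy=-8->C; (3,6):dx=-5,dy=-11->C
  (3,7):dx=-4,dy=-2->C; (3,8):dx=+1,dy=-5->D; (4,5):dx=+7,dy=-1->D; (4,6):dx=+5,dy=-4->D
  (4,7):dx=+6,dy=+5->C; (4,8):dx=+11,dy=+2->C; (5,6):dx=-2,dy=-3->C; (5,7):dx=-1,dy=+6->D
  (5,8):dx=+4,dy=+3->C; (6,7):dx=+1,dy=+9->C; (6,8):dx=+6,dy=+6->C; (7,8):dx=+5,dy=-3->D
Step 2: C = 17, D = 11, total pairs = 28.
Step 3: tau = (C - D)/(n(n-1)/2) = (17 - 11)/28 = 0.214286.
Step 4: Exact two-sided p-value (enumerate n! = 40320 permutations of y under H0): p = 0.548413.
Step 5: alpha = 0.05. fail to reject H0.

tau_b = 0.2143 (C=17, D=11), p = 0.548413, fail to reject H0.


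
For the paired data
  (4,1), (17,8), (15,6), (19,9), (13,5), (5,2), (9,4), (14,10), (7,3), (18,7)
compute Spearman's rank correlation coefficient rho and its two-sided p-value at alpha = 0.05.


Step 1: Rank x and y separately (midranks; no ties here).
rank(x): 4->1, 17->8, 15->7, 19->10, 13->5, 5->2, 9->4, 14->6, 7->3, 18->9
rank(y): 1->1, 8->8, 6->6, 9->9, 5->5, 2->2, 4->4, 10->10, 3->3, 7->7
Step 2: d_i = R_x(i) - R_y(i); compute d_i^2.
  (1-1)^2=0, (8-8)^2=0, (7-6)^2=1, (10-9)^2=1, (5-5)^2=0, (2-2)^2=0, (4-4)^2=0, (6-10)^2=16, (3-3)^2=0, (9-7)^2=4
sum(d^2) = 22.
Step 3: rho = 1 - 6*22 / (10*(10^2 - 1)) = 1 - 132/990 = 0.866667.
Step 4: Under H0, t = rho * sqrt((n-2)/(1-rho^2)) = 4.9135 ~ t(8).
Step 5: Two-sided p-value from the t-distribution with 8 df = 0.001174.
Step 6: alpha = 0.05. reject H0.

rho = 0.8667, p = 0.001174, reject H0 at alpha = 0.05.


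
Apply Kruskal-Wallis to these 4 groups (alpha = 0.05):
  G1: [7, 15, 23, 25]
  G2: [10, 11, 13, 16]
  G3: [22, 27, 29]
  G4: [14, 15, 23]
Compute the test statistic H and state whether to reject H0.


Step 1: Combine all N = 14 observations and assign midranks.
sorted (value, group, rank): (7,G1,1), (10,G2,2), (11,G2,3), (13,G2,4), (14,G4,5), (15,G1,6.5), (15,G4,6.5), (16,G2,8), (22,G3,9), (23,G1,10.5), (23,G4,10.5), (25,G1,12), (27,G3,13), (29,G3,14)
Step 2: Sum ranks within each group.
R_1 = 30 (n_1 = 4)
R_2 = 17 (n_2 = 4)
R_3 = 36 (n_3 = 3)
R_4 = 22 (n_4 = 3)
Step 3: H = 12/(N(N+1)) * sum(R_i^2/n_i) - 3(N+1)
     = 12/(14*15) * (30^2/4 + 17^2/4 + 36^2/3 + 22^2/3) - 3*15
     = 0.057143 * 890.583 - 45
     = 5.890476.
Step 4: Ties present; correction factor C = 1 - 12/(14^3 - 14) = 0.995604. Corrected H = 5.890476 / 0.995604 = 5.916483.
Step 5: Under H0, H ~ chi^2(3); p-value = 0.115745.
Step 6: alpha = 0.05. fail to reject H0.

H = 5.9165, df = 3, p = 0.115745, fail to reject H0.


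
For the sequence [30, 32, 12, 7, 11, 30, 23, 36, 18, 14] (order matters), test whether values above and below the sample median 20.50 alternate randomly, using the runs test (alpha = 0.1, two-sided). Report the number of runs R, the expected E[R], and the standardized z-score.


Step 1: Compute median = 20.50; label A = above, B = below.
Labels in order: AABBBAAABB  (n_A = 5, n_B = 5)
Step 2: Count runs R = 4.
Step 3: Under H0 (random ordering), E[R] = 2*n_A*n_B/(n_A+n_B) + 1 = 2*5*5/10 + 1 = 6.0000.
        Var[R] = 2*n_A*n_B*(2*n_A*n_B - n_A - n_B) / ((n_A+n_B)^2 * (n_A+n_B-1)) = 2000/900 = 2.2222.
        SD[R] = 1.4907.
Step 4: Continuity-corrected z = (R + 0.5 - E[R]) / SD[R] = (4 + 0.5 - 6.0000) / 1.4907 = -1.0062.
Step 5: Two-sided p-value via normal approximation = 2*(1 - Phi(|z|)) = 0.314305.
Step 6: alpha = 0.1. fail to reject H0.

R = 4, z = -1.0062, p = 0.314305, fail to reject H0.


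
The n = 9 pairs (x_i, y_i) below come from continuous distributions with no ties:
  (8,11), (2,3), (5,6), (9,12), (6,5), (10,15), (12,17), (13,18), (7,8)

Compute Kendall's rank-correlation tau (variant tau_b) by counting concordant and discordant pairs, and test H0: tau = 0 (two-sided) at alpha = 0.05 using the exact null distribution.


Step 1: Enumerate the 36 unordered pairs (i,j) with i<j and classify each by sign(x_j-x_i) * sign(y_j-y_i).
  (1,2):dx=-6,dy=-8->C; (1,3):dx=-3,dy=-5->C; (1,4):dx=+1,dy=+1->C; (1,5):dx=-2,dy=-6->C
  (1,6):dx=+2,dy=+4->C; (1,7):dx=+4,dy=+6->C; (1,8):dx=+5,dy=+7->C; (1,9):dx=-1,dy=-3->C
  (2,3):dx=+3,dy=+3->C; (2,4):dx=+7,dy=+9->C; (2,5):dx=+4,dy=+2->C; (2,6):dx=+8,dy=+12->C
  (2,7):dx=+10,dy=+14->C; (2,8):dx=+11,dy=+15->C; (2,9):dx=+5,dy=+5->C; (3,4):dx=+4,dy=+6->C
  (3,5):dx=+1,dy=-1->D; (3,6):dx=+5,dy=+9->C; (3,7):dx=+7,dy=+11->C; (3,8):dx=+8,dy=+12->C
  (3,9):dx=+2,dy=+2->C; (4,5):dx=-3,dy=-7->C; (4,6):dx=+1,dy=+3->C; (4,7):dx=+3,dy=+5->C
  (4,8):dx=+4,dy=+6->C; (4,9):dx=-2,dy=-4->C; (5,6):dx=+4,dy=+10->C; (5,7):dx=+6,dy=+12->C
  (5,8):dx=+7,dy=+13->C; (5,9):dx=+1,dy=+3->C; (6,7):dx=+2,dy=+2->C; (6,8):dx=+3,dy=+3->C
  (6,9):dx=-3,dy=-7->C; (7,8):dx=+1,dy=+1->C; (7,9):dx=-5,dy=-9->C; (8,9):dx=-6,dy=-10->C
Step 2: C = 35, D = 1, total pairs = 36.
Step 3: tau = (C - D)/(n(n-1)/2) = (35 - 1)/36 = 0.944444.
Step 4: Exact two-sided p-value (enumerate n! = 362880 permutations of y under H0): p = 0.000050.
Step 5: alpha = 0.05. reject H0.

tau_b = 0.9444 (C=35, D=1), p = 0.000050, reject H0.


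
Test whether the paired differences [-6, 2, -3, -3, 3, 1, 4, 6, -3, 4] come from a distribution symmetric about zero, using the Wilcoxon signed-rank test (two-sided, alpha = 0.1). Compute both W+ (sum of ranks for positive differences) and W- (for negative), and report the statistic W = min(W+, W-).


Step 1: Drop any zero differences (none here) and take |d_i|.
|d| = [6, 2, 3, 3, 3, 1, 4, 6, 3, 4]
Step 2: Midrank |d_i| (ties get averaged ranks).
ranks: |6|->9.5, |2|->2, |3|->4.5, |3|->4.5, |3|->4.5, |1|->1, |4|->7.5, |6|->9.5, |3|->4.5, |4|->7.5
Step 3: Attach original signs; sum ranks with positive sign and with negative sign.
W+ = 2 + 4.5 + 1 + 7.5 + 9.5 + 7.5 = 32
W- = 9.5 + 4.5 + 4.5 + 4.5 = 23
(Check: W+ + W- = 55 should equal n(n+1)/2 = 55.)
Step 4: Test statistic W = min(W+, W-) = 23.
Step 5: Ties in |d|, so use the tie-corrected normal approximation.
        E[W] = n(n+1)/4 = 10*11/4 = 27.5.
        Tie groups: |d|=3 (t=4), |d|=4 (t=2), |d|=6 (t=2); sum(t^3 - t) = 72.
        Var[W] = n(n+1)(2n+1)/24 - sum(t^3-t)/48 = 2310/24 - 72/48 = 94.75.
        z = (W - E[W]) / sqrt(Var[W]) = (23 - 27.5) / 9.7340 = -0.4623.
        Two-sided p = 2*Phi(z) = 0.643867.
Step 6: alpha = 0.1. fail to reject H0.

W+ = 32, W- = 23, W = min = 23, p = 0.643867, fail to reject H0.


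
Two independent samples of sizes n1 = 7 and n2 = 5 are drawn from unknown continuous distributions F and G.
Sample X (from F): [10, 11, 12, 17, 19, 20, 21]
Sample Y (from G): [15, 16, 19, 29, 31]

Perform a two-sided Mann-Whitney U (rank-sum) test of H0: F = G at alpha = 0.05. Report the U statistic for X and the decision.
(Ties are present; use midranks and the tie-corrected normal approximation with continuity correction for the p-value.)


Step 1: Combine and sort all 12 observations; assign midranks.
sorted (value, group): (10,X), (11,X), (12,X), (15,Y), (16,Y), (17,X), (19,X), (19,Y), (20,X), (21,X), (29,Y), (31,Y)
ranks: 10->1, 11->2, 12->3, 15->4, 16->5, 17->6, 19->7.5, 19->7.5, 20->9, 21->10, 29->11, 31->12
Step 2: Rank sum for X: R1 = 1 + 2 + 3 + 6 + 7.5 + 9 + 10 = 38.5.
Step 3: U_X = R1 - n1(n1+1)/2 = 38.5 - 7*8/2 = 38.5 - 28 = 10.5.
       U_Y = n1*n2 - U_X = 35 - 10.5 = 24.5.
Step 4: Ties are present, so use the tie-corrected normal approximation (with continuity correction) for the p-value.
Step 5: p-value = 0.290307; compare to alpha = 0.05. fail to reject H0.

U_X = 10.5, p = 0.290307, fail to reject H0 at alpha = 0.05.


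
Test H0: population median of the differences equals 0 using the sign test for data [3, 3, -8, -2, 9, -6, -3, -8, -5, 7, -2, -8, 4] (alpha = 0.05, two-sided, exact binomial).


Step 1: Discard zero differences. Original n = 13; n_eff = number of nonzero differences = 13.
Nonzero differences (with sign): +3, +3, -8, -2, +9, -6, -3, -8, -5, +7, -2, -8, +4
Step 2: Count signs: positive = 5, negative = 8.
Step 3: Under H0: P(positive) = 0.5, so the number of positives S ~ Bin(13, 0.5).
Step 4: Two-sided exact p-value = sum of Bin(13,0.5) probabilities at or below the observed probability = 0.581055.
Step 5: alpha = 0.05. fail to reject H0.

n_eff = 13, pos = 5, neg = 8, p = 0.581055, fail to reject H0.


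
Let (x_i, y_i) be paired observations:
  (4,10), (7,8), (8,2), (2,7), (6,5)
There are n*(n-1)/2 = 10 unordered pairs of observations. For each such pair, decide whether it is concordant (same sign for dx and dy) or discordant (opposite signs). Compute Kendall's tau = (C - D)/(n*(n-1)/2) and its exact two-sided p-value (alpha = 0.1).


Step 1: Enumerate the 10 unordered pairs (i,j) with i<j and classify each by sign(x_j-x_i) * sign(y_j-y_i).
  (1,2):dx=+3,dy=-2->D; (1,3):dx=+4,dy=-8->D; (1,4):dx=-2,dy=-3->C; (1,5):dx=+2,dy=-5->D
  (2,3):dx=+1,dy=-6->D; (2,4):dx=-5,dy=-1->C; (2,5):dx=-1,dy=-3->C; (3,4):dx=-6,dy=+5->D
  (3,5):dx=-2,dy=+3->D; (4,5):dx=+4,dy=-2->D
Step 2: C = 3, D = 7, total pairs = 10.
Step 3: tau = (C - D)/(n(n-1)/2) = (3 - 7)/10 = -0.400000.
Step 4: Exact two-sided p-value (enumerate n! = 120 permutations of y under H0): p = 0.483333.
Step 5: alpha = 0.1. fail to reject H0.

tau_b = -0.4000 (C=3, D=7), p = 0.483333, fail to reject H0.


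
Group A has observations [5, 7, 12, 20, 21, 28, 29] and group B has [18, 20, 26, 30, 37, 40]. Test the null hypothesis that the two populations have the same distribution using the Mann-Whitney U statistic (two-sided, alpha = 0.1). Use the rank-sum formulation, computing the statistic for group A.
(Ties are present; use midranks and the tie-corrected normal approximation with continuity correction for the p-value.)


Step 1: Combine and sort all 13 observations; assign midranks.
sorted (value, group): (5,X), (7,X), (12,X), (18,Y), (20,X), (20,Y), (21,X), (26,Y), (28,X), (29,X), (30,Y), (37,Y), (40,Y)
ranks: 5->1, 7->2, 12->3, 18->4, 20->5.5, 20->5.5, 21->7, 26->8, 28->9, 29->10, 30->11, 37->12, 40->13
Step 2: Rank sum for X: R1 = 1 + 2 + 3 + 5.5 + 7 + 9 + 10 = 37.5.
Step 3: U_X = R1 - n1(n1+1)/2 = 37.5 - 7*8/2 = 37.5 - 28 = 9.5.
       U_Y = n1*n2 - U_X = 42 - 9.5 = 32.5.
Step 4: Ties are present, so use the tie-corrected normal approximation (with continuity correction) for the p-value.
Step 5: p-value = 0.115582; compare to alpha = 0.1. fail to reject H0.

U_X = 9.5, p = 0.115582, fail to reject H0 at alpha = 0.1.


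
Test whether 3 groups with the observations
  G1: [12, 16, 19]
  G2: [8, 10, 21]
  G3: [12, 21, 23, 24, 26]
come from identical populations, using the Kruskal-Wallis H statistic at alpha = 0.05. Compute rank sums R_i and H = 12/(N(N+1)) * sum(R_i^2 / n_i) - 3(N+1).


Step 1: Combine all N = 11 observations and assign midranks.
sorted (value, group, rank): (8,G2,1), (10,G2,2), (12,G1,3.5), (12,G3,3.5), (16,G1,5), (19,G1,6), (21,G2,7.5), (21,G3,7.5), (23,G3,9), (24,G3,10), (26,G3,11)
Step 2: Sum ranks within each group.
R_1 = 14.5 (n_1 = 3)
R_2 = 10.5 (n_2 = 3)
R_3 = 41 (n_3 = 5)
Step 3: H = 12/(N(N+1)) * sum(R_i^2/n_i) - 3(N+1)
     = 12/(11*12) * (14.5^2/3 + 10.5^2/3 + 41^2/5) - 3*12
     = 0.090909 * 443.033 - 36
     = 4.275758.
Step 4: Ties present; correction factor C = 1 - 12/(11^3 - 11) = 0.990909. Corrected H = 4.275758 / 0.990909 = 4.314985.
Step 5: Under H0, H ~ chi^2(2); p-value = 0.115615.
Step 6: alpha = 0.05. fail to reject H0.

H = 4.3150, df = 2, p = 0.115615, fail to reject H0.


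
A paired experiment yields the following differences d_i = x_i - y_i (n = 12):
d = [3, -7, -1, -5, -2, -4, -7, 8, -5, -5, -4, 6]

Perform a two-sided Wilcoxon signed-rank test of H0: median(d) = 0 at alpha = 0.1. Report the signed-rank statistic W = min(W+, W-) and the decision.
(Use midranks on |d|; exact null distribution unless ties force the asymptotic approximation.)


Step 1: Drop any zero differences (none here) and take |d_i|.
|d| = [3, 7, 1, 5, 2, 4, 7, 8, 5, 5, 4, 6]
Step 2: Midrank |d_i| (ties get averaged ranks).
ranks: |3|->3, |7|->10.5, |1|->1, |5|->7, |2|->2, |4|->4.5, |7|->10.5, |8|->12, |5|->7, |5|->7, |4|->4.5, |6|->9
Step 3: Attach original signs; sum ranks with positive sign and with negative sign.
W+ = 3 + 12 + 9 = 24
W- = 10.5 + 1 + 7 + 2 + 4.5 + 10.5 + 7 + 7 + 4.5 = 54
(Check: W+ + W- = 78 should equal n(n+1)/2 = 78.)
Step 4: Test statistic W = min(W+, W-) = 24.
Step 5: Ties in |d|, so use the tie-corrected normal approximation.
        E[W] = n(n+1)/4 = 12*13/4 = 39.
        Tie groups: |d|=4 (t=2), |d|=5 (t=3), |d|=7 (t=2); sum(t^3 - t) = 36.
        Var[W] = n(n+1)(2n+1)/24 - sum(t^3-t)/48 = 3900/24 - 36/48 = 161.75.
        z = (W - E[W]) / sqrt(Var[W]) = (24 - 39) / 12.7181 = -1.1794.
        Two-sided p = 2*Phi(z) = 0.238230.
Step 6: alpha = 0.1. fail to reject H0.

W+ = 24, W- = 54, W = min = 24, p = 0.238230, fail to reject H0.


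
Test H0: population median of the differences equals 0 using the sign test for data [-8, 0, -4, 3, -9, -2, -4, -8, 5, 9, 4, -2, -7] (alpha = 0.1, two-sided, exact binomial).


Step 1: Discard zero differences. Original n = 13; n_eff = number of nonzero differences = 12.
Nonzero differences (with sign): -8, -4, +3, -9, -2, -4, -8, +5, +9, +4, -2, -7
Step 2: Count signs: positive = 4, negative = 8.
Step 3: Under H0: P(positive) = 0.5, so the number of positives S ~ Bin(12, 0.5).
Step 4: Two-sided exact p-value = sum of Bin(12,0.5) probabilities at or below the observed probability = 0.387695.
Step 5: alpha = 0.1. fail to reject H0.

n_eff = 12, pos = 4, neg = 8, p = 0.387695, fail to reject H0.


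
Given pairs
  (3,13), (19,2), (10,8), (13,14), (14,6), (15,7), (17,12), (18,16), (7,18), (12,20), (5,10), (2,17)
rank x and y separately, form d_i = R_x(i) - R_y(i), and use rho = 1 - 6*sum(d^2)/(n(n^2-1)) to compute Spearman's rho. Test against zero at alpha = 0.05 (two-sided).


Step 1: Rank x and y separately (midranks; no ties here).
rank(x): 3->2, 19->12, 10->5, 13->7, 14->8, 15->9, 17->10, 18->11, 7->4, 12->6, 5->3, 2->1
rank(y): 13->7, 2->1, 8->4, 14->8, 6->2, 7->3, 12->6, 16->9, 18->11, 20->12, 10->5, 17->10
Step 2: d_i = R_x(i) - R_y(i); compute d_i^2.
  (2-7)^2=25, (12-1)^2=121, (5-4)^2=1, (7-8)^2=1, (8-2)^2=36, (9-3)^2=36, (10-6)^2=16, (11-9)^2=4, (4-11)^2=49, (6-12)^2=36, (3-5)^2=4, (1-10)^2=81
sum(d^2) = 410.
Step 3: rho = 1 - 6*410 / (12*(12^2 - 1)) = 1 - 2460/1716 = -0.433566.
Step 4: Under H0, t = rho * sqrt((n-2)/(1-rho^2)) = -1.5215 ~ t(10).
Step 5: Two-sided p-value from the t-distribution with 10 df = 0.159106.
Step 6: alpha = 0.05. fail to reject H0.

rho = -0.4336, p = 0.159106, fail to reject H0 at alpha = 0.05.


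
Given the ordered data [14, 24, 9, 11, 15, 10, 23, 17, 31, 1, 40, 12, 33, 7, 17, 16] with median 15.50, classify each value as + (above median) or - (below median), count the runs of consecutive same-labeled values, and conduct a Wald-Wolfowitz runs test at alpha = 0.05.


Step 1: Compute median = 15.50; label A = above, B = below.
Labels in order: BABBBBAAABABABAA  (n_A = 8, n_B = 8)
Step 2: Count runs R = 10.
Step 3: Under H0 (random ordering), E[R] = 2*n_A*n_B/(n_A+n_B) + 1 = 2*8*8/16 + 1 = 9.0000.
        Var[R] = 2*n_A*n_B*(2*n_A*n_B - n_A - n_B) / ((n_A+n_B)^2 * (n_A+n_B-1)) = 14336/3840 = 3.7333.
        SD[R] = 1.9322.
Step 4: Continuity-corrected z = (R - 0.5 - E[R]) / SD[R] = (10 - 0.5 - 9.0000) / 1.9322 = 0.2588.
Step 5: Two-sided p-value via normal approximation = 2*(1 - Phi(|z|)) = 0.795809.
Step 6: alpha = 0.05. fail to reject H0.

R = 10, z = 0.2588, p = 0.795809, fail to reject H0.


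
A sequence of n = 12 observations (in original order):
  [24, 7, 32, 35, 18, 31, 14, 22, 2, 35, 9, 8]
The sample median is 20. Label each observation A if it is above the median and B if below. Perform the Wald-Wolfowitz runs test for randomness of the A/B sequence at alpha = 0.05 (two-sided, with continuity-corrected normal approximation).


Step 1: Compute median = 20; label A = above, B = below.
Labels in order: ABAABABABABB  (n_A = 6, n_B = 6)
Step 2: Count runs R = 10.
Step 3: Under H0 (random ordering), E[R] = 2*n_A*n_B/(n_A+n_B) + 1 = 2*6*6/12 + 1 = 7.0000.
        Var[R] = 2*n_A*n_B*(2*n_A*n_B - n_A - n_B) / ((n_A+n_B)^2 * (n_A+n_B-1)) = 4320/1584 = 2.7273.
        SD[R] = 1.6514.
Step 4: Continuity-corrected z = (R - 0.5 - E[R]) / SD[R] = (10 - 0.5 - 7.0000) / 1.6514 = 1.5138.
Step 5: Two-sided p-value via normal approximation = 2*(1 - Phi(|z|)) = 0.130070.
Step 6: alpha = 0.05. fail to reject H0.

R = 10, z = 1.5138, p = 0.130070, fail to reject H0.


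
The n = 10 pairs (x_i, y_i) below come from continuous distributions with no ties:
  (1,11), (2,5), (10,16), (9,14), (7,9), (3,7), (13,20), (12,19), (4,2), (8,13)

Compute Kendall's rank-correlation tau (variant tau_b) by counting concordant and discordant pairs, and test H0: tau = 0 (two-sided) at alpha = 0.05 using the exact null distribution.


Step 1: Enumerate the 45 unordered pairs (i,j) with i<j and classify each by sign(x_j-x_i) * sign(y_j-y_i).
  (1,2):dx=+1,dy=-6->D; (1,3):dx=+9,dy=+5->C; (1,4):dx=+8,dy=+3->C; (1,5):dx=+6,dy=-2->D
  (1,6):dx=+2,dy=-4->D; (1,7):dx=+12,dy=+9->C; (1,8):dx=+11,dy=+8->C; (1,9):dx=+3,dy=-9->D
  (1,10):dx=+7,dy=+2->C; (2,3):dx=+8,dy=+11->C; (2,4):dx=+7,dy=+9->C; (2,5):dx=+5,dy=+4->C
  (2,6):dx=+1,dy=+2->C; (2,7):dx=+11,dy=+15->C; (2,8):dx=+10,dy=+14->C; (2,9):dx=+2,dy=-3->D
  (2,10):dx=+6,dy=+8->C; (3,4):dx=-1,dy=-2->C; (3,5):dx=-3,dy=-7->C; (3,6):dx=-7,dy=-9->C
  (3,7):dx=+3,dy=+4->C; (3,8):dx=+2,dy=+3->C; (3,9):dx=-6,dy=-14->C; (3,10):dx=-2,dy=-3->C
  (4,5):dx=-2,dy=-5->C; (4,6):dx=-6,dy=-7->C; (4,7):dx=+4,dy=+6->C; (4,8):dx=+3,dy=+5->C
  (4,9):dx=-5,dy=-12->C; (4,10):dx=-1,dy=-1->C; (5,6):dx=-4,dy=-2->C; (5,7):dx=+6,dy=+11->C
  (5,8):dx=+5,dy=+10->C; (5,9):dx=-3,dy=-7->C; (5,10):dx=+1,dy=+4->C; (6,7):dx=+10,dy=+13->C
  (6,8):dx=+9,dy=+12->C; (6,9):dx=+1,dy=-5->D; (6,10):dx=+5,dy=+6->C; (7,8):dx=-1,dy=-1->C
  (7,9):dx=-9,dy=-18->C; (7,10):dx=-5,dy=-7->C; (8,9):dx=-8,dy=-17->C; (8,10):dx=-4,dy=-6->C
  (9,10):dx=+4,dy=+11->C
Step 2: C = 39, D = 6, total pairs = 45.
Step 3: tau = (C - D)/(n(n-1)/2) = (39 - 6)/45 = 0.733333.
Step 4: Exact two-sided p-value (enumerate n! = 3628800 permutations of y under H0): p = 0.002213.
Step 5: alpha = 0.05. reject H0.

tau_b = 0.7333 (C=39, D=6), p = 0.002213, reject H0.


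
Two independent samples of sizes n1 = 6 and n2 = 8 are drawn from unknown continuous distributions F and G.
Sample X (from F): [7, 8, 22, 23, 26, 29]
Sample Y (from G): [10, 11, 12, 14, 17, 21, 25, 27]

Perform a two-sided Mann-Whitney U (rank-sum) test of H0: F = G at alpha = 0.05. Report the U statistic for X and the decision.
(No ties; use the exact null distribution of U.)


Step 1: Combine and sort all 14 observations; assign midranks.
sorted (value, group): (7,X), (8,X), (10,Y), (11,Y), (12,Y), (14,Y), (17,Y), (21,Y), (22,X), (23,X), (25,Y), (26,X), (27,Y), (29,X)
ranks: 7->1, 8->2, 10->3, 11->4, 12->5, 14->6, 17->7, 21->8, 22->9, 23->10, 25->11, 26->12, 27->13, 29->14
Step 2: Rank sum for X: R1 = 1 + 2 + 9 + 10 + 12 + 14 = 48.
Step 3: U_X = R1 - n1(n1+1)/2 = 48 - 6*7/2 = 48 - 21 = 27.
       U_Y = n1*n2 - U_X = 48 - 27 = 21.
Step 4: No ties, so the exact null distribution of U (based on enumerating the C(14,6) = 3003 equally likely rank assignments) gives the two-sided p-value.
Step 5: p-value = 0.754579; compare to alpha = 0.05. fail to reject H0.

U_X = 27, p = 0.754579, fail to reject H0 at alpha = 0.05.
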